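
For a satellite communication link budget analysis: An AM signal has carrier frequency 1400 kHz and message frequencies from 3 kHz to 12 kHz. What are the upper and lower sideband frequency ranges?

Upper sideband (USB) = fc + [fm_low, fm_high] = 1400 + [3, 12] = [1403, 1412] kHz
Lower sideband (LSB) = fc - [fm_high, fm_low] = 1400 - [12, 3] = [1388, 1397] kHz
Total occupied spectrum: 1388 kHz to 1412 kHz (plus carrier at 1400 kHz)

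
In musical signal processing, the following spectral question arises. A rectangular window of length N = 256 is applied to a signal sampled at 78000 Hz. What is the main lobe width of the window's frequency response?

For a rectangular window of length N,
the main lobe width in frequency is 2*f_s/N.
= 2*78000/256 = 4875/8 Hz
This determines the minimum frequency separation for resolving two sinusoids.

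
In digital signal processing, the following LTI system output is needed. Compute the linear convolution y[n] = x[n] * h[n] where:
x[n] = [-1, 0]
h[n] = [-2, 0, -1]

y[n] = sum_k x[k]*h[n-k]. Output length = len(x) + len(h) - 1 = 2 + 3 - 1 = 4.
y[0] = -1*-2 = 2
y[1] = 0*-2 + -1*0 = 0
y[2] = 0*0 + -1*-1 = 1
y[3] = 0*-1 = 0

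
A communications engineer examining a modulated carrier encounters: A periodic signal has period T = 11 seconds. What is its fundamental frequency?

The fundamental frequency is the reciprocal of the period.
f = 1/T = 1/(11) = 1/11 Hz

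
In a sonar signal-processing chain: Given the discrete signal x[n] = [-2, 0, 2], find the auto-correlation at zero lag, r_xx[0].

The auto-correlation at zero lag r_xx[0] equals the signal energy.
r_xx[0] = sum of x[n]^2 = (-2)^2 + 0^2 + 2^2
= 4 + 0 + 4 = 8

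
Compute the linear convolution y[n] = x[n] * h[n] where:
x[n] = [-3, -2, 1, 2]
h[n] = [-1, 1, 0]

y[n] = sum_k x[k]*h[n-k]. Output length = len(x) + len(h) - 1 = 4 + 3 - 1 = 6.
y[0] = -3*-1 = 3
y[1] = -2*-1 + -3*1 = -1
y[2] = 1*-1 + -2*1 + -3*0 = -3
y[3] = 2*-1 + 1*1 + -2*0 = -1
y[4] = 2*1 + 1*0 = 2
y[5] = 2*0 = 0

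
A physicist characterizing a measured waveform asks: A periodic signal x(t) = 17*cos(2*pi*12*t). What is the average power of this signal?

Average power of A*cos(wt) is A^2/2.
P = 17^2 / 2 = 289/2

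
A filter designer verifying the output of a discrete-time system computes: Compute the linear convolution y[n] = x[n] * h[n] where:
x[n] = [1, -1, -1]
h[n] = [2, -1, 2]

y[n] = sum_k x[k]*h[n-k]. Output length = len(x) + len(h) - 1 = 3 + 3 - 1 = 5.
y[0] = 1*2 = 2
y[1] = -1*2 + 1*-1 = -3
y[2] = -1*2 + -1*-1 + 1*2 = 1
y[3] = -1*-1 + -1*2 = -1
y[4] = -1*2 = -2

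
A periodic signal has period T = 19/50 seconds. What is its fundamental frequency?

The fundamental frequency is the reciprocal of the period.
f = 1/T = 1/(19/50) = 50/19 Hz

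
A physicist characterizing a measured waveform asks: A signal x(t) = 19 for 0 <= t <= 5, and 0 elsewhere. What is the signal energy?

Energy = integral of |x(t)|^2 dt over the signal duration
= 19^2 * 5 = 361 * 5 = 1805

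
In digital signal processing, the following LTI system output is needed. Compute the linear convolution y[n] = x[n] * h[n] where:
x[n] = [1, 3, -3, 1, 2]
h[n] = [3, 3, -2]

y[n] = sum_k x[k]*h[n-k]. Output length = len(x) + len(h) - 1 = 5 + 3 - 1 = 7.
y[0] = 1*3 = 3
y[1] = 3*3 + 1*3 = 12
y[2] = -3*3 + 3*3 + 1*-2 = -2
y[3] = 1*3 + -3*3 + 3*-2 = -12
y[4] = 2*3 + 1*3 + -3*-2 = 15
y[5] = 2*3 + 1*-2 = 4
y[6] = 2*-2 = -4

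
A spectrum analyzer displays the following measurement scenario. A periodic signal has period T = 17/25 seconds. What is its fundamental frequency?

The fundamental frequency is the reciprocal of the period.
f = 1/T = 1/(17/25) = 25/17 Hz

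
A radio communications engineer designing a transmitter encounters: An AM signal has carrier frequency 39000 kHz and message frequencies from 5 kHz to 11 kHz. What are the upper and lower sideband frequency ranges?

Upper sideband (USB) = fc + [fm_low, fm_high] = 39000 + [5, 11] = [39005, 39011] kHz
Lower sideband (LSB) = fc - [fm_high, fm_low] = 39000 - [11, 5] = [38989, 38995] kHz
Total occupied spectrum: 38989 kHz to 39011 kHz (plus carrier at 39000 kHz)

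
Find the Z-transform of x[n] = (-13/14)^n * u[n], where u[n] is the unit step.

The Z-transform of a^n * u[n] is z/(z-a) for |z| > |a|.
Here a = -13/14, so X(z) = z/(z - (-13/14)) = 14z/(14z + 13)
ROC: |z| > 13/14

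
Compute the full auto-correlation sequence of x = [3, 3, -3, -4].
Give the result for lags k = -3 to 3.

r_xx[k] = sum_m x[m]*x[m+k], indexed from 0, for k = -3 to 3:
  r_xx[-3] = x[3]*x[0] = -12
  r_xx[-2] = x[2]*x[0] + x[3]*x[1] = -21
  r_xx[-1] = x[1]*x[0] + x[2]*x[1] + x[3]*x[2] = 12
  r_xx[0] = x[0]*x[0] + x[1]*x[1] + x[2]*x[2] + x[3]*x[3] = 43
  r_xx[1] = x[0]*x[1] + x[1]*x[2] + x[2]*x[3] = 12
  r_xx[2] = x[0]*x[2] + x[1]*x[3] = -21
  r_xx[3] = x[0]*x[3] = -12
r_xx = [-12, -21, 12, 43, 12, -21, -12]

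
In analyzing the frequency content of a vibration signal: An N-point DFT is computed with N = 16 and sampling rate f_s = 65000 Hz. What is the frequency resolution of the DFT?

DFT frequency resolution = f_s / N
= 65000 / 16 = 8125/2 Hz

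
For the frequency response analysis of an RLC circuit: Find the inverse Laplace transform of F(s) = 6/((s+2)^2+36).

Standard pair: w/((s+a)^2+w^2) <-> e^(-at)*sin(wt)*u(t)
With a=2, w=6: f(t) = e^(-2t)*sin(6t)*u(t)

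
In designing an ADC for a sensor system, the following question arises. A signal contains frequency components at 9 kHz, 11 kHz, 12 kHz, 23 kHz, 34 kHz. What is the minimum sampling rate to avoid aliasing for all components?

The highest frequency component is f_max = 34 kHz.
Nyquist rate = 2 * f_max = 2 * 34 kHz = 68 kHz.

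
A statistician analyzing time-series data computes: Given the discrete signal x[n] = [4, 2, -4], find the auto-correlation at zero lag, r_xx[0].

The auto-correlation at zero lag r_xx[0] equals the signal energy.
r_xx[0] = sum of x[n]^2 = 4^2 + 2^2 + (-4)^2
= 16 + 4 + 16 = 36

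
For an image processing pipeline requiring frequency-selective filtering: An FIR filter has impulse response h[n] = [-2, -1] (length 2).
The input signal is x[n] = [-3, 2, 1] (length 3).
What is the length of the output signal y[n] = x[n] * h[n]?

For linear convolution, the output length is:
len(y) = len(x) + len(h) - 1 = 3 + 2 - 1 = 4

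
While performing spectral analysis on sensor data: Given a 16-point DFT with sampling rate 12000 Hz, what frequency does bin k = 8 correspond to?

The frequency of DFT bin k is: f_k = k * f_s / N
f_8 = 8 * 12000 / 16 = 6000 Hz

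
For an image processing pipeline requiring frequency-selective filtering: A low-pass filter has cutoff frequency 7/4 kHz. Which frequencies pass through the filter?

A low-pass filter passes all frequencies below the cutoff frequency 7/4 kHz and attenuates higher frequencies.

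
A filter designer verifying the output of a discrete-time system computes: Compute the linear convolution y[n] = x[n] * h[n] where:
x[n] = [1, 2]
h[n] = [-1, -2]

y[n] = sum_k x[k]*h[n-k]. Output length = len(x) + len(h) - 1 = 2 + 2 - 1 = 3.
y[0] = 1*-1 = -1
y[1] = 2*-1 + 1*-2 = -4
y[2] = 2*-2 = -4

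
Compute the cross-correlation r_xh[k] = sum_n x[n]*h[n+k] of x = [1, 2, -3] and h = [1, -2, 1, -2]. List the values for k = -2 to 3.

Both sequences indexed from 0 and zero outside their support.
Lags with overlap: k = -2 to 3.
  r_xh[-2] = x[2]*h[0] = -3
  r_xh[-1] = x[1]*h[0] + x[2]*h[1] = 8
  r_xh[0] = x[0]*h[0] + x[1]*h[1] + x[2]*h[2] = -6
  r_xh[1] = x[0]*h[1] + x[1]*h[2] + x[2]*h[3] = 6
  r_xh[2] = x[0]*h[2] + x[1]*h[3] = -3
  r_xh[3] = x[0]*h[3] = -2
r_xh = [-3, 8, -6, 6, -3, -2] (for k = -2, ..., 3)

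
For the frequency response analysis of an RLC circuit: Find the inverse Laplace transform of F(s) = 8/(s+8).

Standard pair: k/(s+a) <-> k*e^(-at)*u(t)
With k=8, a=8: f(t) = 8*e^(-8t)*u(t)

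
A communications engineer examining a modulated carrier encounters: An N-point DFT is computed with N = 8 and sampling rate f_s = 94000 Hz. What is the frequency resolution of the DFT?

DFT frequency resolution = f_s / N
= 94000 / 8 = 11750 Hz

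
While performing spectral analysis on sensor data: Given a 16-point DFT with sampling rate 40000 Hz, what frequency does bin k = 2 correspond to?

The frequency of DFT bin k is: f_k = k * f_s / N
f_2 = 2 * 40000 / 16 = 5000 Hz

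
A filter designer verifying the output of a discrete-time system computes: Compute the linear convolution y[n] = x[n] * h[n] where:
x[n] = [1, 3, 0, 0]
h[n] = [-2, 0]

y[n] = sum_k x[k]*h[n-k]. Output length = len(x) + len(h) - 1 = 4 + 2 - 1 = 5.
y[0] = 1*-2 = -2
y[1] = 3*-2 + 1*0 = -6
y[2] = 0*-2 + 3*0 = 0
y[3] = 0*-2 + 0*0 = 0
y[4] = 0*0 = 0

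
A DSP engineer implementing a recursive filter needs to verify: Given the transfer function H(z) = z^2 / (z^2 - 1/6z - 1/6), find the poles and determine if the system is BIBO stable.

Poles are roots of the denominator: z^2 - 1/6z - 1/6 = 0.
Quadratic formula: z = [-(-1/6) +/- sqrt((-1/6)^2 - 4*(-1/6))] / 2
Discriminant = 1/36 + 2/3 = 25/36; sqrt = 5/6.
z = (1/6 +/- 5/6) / 2 => z = 1/2 or z = -1/3.
|p1| = 1/3, |p2| = 1/2.
For BIBO stability, all poles must lie inside the unit circle (|p| < 1).
System is STABLE since both |p| < 1.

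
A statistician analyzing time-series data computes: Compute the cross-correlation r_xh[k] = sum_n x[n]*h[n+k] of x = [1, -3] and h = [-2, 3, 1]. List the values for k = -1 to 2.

Both sequences indexed from 0 and zero outside their support.
Lags with overlap: k = -1 to 2.
  r_xh[-1] = x[1]*h[0] = 6
  r_xh[0] = x[0]*h[0] + x[1]*h[1] = -11
  r_xh[1] = x[0]*h[1] + x[1]*h[2] = 0
  r_xh[2] = x[0]*h[2] = 1
r_xh = [6, -11, 0, 1] (for k = -1, ..., 2)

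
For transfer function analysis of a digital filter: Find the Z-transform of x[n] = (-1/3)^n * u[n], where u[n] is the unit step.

The Z-transform of a^n * u[n] is z/(z-a) for |z| > |a|.
Here a = -1/3, so X(z) = z/(z - (-1/3)) = 3z/(3z + 1)
ROC: |z| > 1/3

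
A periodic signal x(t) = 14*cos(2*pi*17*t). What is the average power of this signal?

Average power of A*cos(wt) is A^2/2.
P = 14^2 / 2 = 196/2 = 98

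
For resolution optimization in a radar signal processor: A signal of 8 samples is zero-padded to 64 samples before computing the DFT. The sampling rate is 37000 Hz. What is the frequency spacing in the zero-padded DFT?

Original DFT: N = 8, resolution = f_s/N = 37000/8 = 4625 Hz
Zero-padded DFT: N = 64, resolution = f_s/N = 37000/64 = 4625/8 Hz
Zero-padding interpolates the spectrum (finer frequency grid)
but does NOT improve the true spectral resolution (ability to resolve close frequencies).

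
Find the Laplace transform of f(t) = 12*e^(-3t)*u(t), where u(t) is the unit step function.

Standard Laplace transform pair:
e^(-at)*u(t) <-> 1/(s+a)
With a = 3: L{12*e^(-3t)*u(t)} = 12/(s+3), ROC: Re(s) > -3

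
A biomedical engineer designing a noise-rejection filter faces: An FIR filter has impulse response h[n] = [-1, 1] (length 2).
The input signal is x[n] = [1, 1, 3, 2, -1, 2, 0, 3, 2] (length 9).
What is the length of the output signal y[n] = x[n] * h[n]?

For linear convolution, the output length is:
len(y) = len(x) + len(h) - 1 = 9 + 2 - 1 = 10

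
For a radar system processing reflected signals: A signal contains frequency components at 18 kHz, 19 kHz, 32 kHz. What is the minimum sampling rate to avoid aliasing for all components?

The highest frequency component is f_max = 32 kHz.
Nyquist rate = 2 * f_max = 2 * 32 kHz = 64 kHz.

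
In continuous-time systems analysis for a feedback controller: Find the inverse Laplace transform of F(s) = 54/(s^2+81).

Standard pair: w/(s^2+w^2) <-> sin(wt)*u(t)
Recognize w^2 = 81, so w = 9; numerator 54 = 6*9.
f(t) = 6*sin(9t)*u(t)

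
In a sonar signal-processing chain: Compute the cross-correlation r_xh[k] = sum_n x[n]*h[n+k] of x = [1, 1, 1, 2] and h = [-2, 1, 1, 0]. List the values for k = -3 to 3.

Both sequences indexed from 0 and zero outside their support.
Lags with overlap: k = -3 to 3.
  r_xh[-3] = x[3]*h[0] = -4
  r_xh[-2] = x[2]*h[0] + x[3]*h[1] = 0
  r_xh[-1] = x[1]*h[0] + x[2]*h[1] + x[3]*h[2] = 1
  r_xh[0] = x[0]*h[0] + x[1]*h[1] + x[2]*h[2] + x[3]*h[3] = 0
  r_xh[1] = x[0]*h[1] + x[1]*h[2] + x[2]*h[3] = 2
  r_xh[2] = x[0]*h[2] + x[1]*h[3] = 1
  r_xh[3] = x[0]*h[3] = 0
r_xh = [-4, 0, 1, 0, 2, 1, 0] (for k = -3, ..., 3)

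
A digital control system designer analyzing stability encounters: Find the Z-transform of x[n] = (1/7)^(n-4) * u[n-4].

Time-shifting property: if X(z) = Z{x[n]}, then Z{x[n-d]} = z^(-d) * X(z)
X(z) = z/(z - 1/7) for x[n] = (1/7)^n * u[n]
Z{x[n-4]} = z^(-4) * z/(z - 1/7) = z^(-3)/(z - 1/7)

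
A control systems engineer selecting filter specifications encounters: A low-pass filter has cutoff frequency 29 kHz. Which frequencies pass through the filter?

A low-pass filter passes all frequencies below the cutoff frequency 29 kHz and attenuates higher frequencies.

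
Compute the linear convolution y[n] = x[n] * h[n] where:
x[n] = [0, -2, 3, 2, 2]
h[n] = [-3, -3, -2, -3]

y[n] = sum_k x[k]*h[n-k]. Output length = len(x) + len(h) - 1 = 5 + 4 - 1 = 8.
y[0] = 0*-3 = 0
y[1] = -2*-3 + 0*-3 = 6
y[2] = 3*-3 + -2*-3 + 0*-2 = -3
y[3] = 2*-3 + 3*-3 + -2*-2 + 0*-3 = -11
y[4] = 2*-3 + 2*-3 + 3*-2 + -2*-3 = -12
y[5] = 2*-3 + 2*-2 + 3*-3 = -19
y[6] = 2*-2 + 2*-3 = -10
y[7] = 2*-3 = -6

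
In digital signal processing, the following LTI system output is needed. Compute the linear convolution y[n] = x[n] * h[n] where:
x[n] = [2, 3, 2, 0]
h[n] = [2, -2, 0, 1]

y[n] = sum_k x[k]*h[n-k]. Output length = len(x) + len(h) - 1 = 4 + 4 - 1 = 7.
y[0] = 2*2 = 4
y[1] = 3*2 + 2*-2 = 2
y[2] = 2*2 + 3*-2 + 2*0 = -2
y[3] = 0*2 + 2*-2 + 3*0 + 2*1 = -2
y[4] = 0*-2 + 2*0 + 3*1 = 3
y[5] = 0*0 + 2*1 = 2
y[6] = 0*1 = 0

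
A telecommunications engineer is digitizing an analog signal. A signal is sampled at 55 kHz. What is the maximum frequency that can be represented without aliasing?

The maximum frequency that can be represented without aliasing
is the Nyquist frequency: f_max = f_s / 2 = 55 kHz / 2 = 55/2 kHz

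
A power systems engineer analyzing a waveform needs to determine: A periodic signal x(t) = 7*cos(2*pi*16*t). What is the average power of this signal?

Average power of A*cos(wt) is A^2/2.
P = 7^2 / 2 = 49/2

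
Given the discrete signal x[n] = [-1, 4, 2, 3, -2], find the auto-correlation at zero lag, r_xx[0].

The auto-correlation at zero lag r_xx[0] equals the signal energy.
r_xx[0] = sum of x[n]^2 = (-1)^2 + 4^2 + 2^2 + 3^2 + (-2)^2
= 1 + 16 + 4 + 9 + 4 = 34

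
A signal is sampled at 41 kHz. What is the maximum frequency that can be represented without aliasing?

The maximum frequency that can be represented without aliasing
is the Nyquist frequency: f_max = f_s / 2 = 41 kHz / 2 = 41/2 kHz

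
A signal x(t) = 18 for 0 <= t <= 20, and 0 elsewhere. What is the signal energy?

Energy = integral of |x(t)|^2 dt over the signal duration
= 18^2 * 20 = 324 * 20 = 6480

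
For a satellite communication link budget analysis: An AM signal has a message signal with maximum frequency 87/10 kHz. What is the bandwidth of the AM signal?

In AM (double-sideband), the bandwidth is twice the message frequency.
BW = 2 * f_m = 2 * 87/10 kHz = 87/5 kHz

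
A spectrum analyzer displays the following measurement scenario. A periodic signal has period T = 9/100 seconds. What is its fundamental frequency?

The fundamental frequency is the reciprocal of the period.
f = 1/T = 1/(9/100) = 100/9 Hz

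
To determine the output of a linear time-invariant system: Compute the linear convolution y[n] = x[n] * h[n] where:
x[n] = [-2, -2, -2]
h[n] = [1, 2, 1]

y[n] = sum_k x[k]*h[n-k]. Output length = len(x) + len(h) - 1 = 3 + 3 - 1 = 5.
y[0] = -2*1 = -2
y[1] = -2*1 + -2*2 = -6
y[2] = -2*1 + -2*2 + -2*1 = -8
y[3] = -2*2 + -2*1 = -6
y[4] = -2*1 = -2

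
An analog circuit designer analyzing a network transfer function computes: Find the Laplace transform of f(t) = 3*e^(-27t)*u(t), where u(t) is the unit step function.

Standard Laplace transform pair:
e^(-at)*u(t) <-> 1/(s+a)
With a = 27: L{3*e^(-27t)*u(t)} = 3/(s+27), ROC: Re(s) > -27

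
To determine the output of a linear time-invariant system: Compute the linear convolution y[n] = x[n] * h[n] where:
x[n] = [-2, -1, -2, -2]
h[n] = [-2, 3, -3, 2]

y[n] = sum_k x[k]*h[n-k]. Output length = len(x) + len(h) - 1 = 4 + 4 - 1 = 7.
y[0] = -2*-2 = 4
y[1] = -1*-2 + -2*3 = -4
y[2] = -2*-2 + -1*3 + -2*-3 = 7
y[3] = -2*-2 + -2*3 + -1*-3 + -2*2 = -3
y[4] = -2*3 + -2*-3 + -1*2 = -2
y[5] = -2*-3 + -2*2 = 2
y[6] = -2*2 = -4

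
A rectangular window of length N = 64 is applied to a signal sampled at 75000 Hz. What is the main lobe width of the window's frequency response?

For a rectangular window of length N,
the main lobe width in frequency is 2*f_s/N.
= 2*75000/64 = 9375/4 Hz
This determines the minimum frequency separation for resolving two sinusoids.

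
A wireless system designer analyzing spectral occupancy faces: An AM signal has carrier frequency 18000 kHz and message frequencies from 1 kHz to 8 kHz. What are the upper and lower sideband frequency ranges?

Upper sideband (USB) = fc + [fm_low, fm_high] = 18000 + [1, 8] = [18001, 18008] kHz
Lower sideband (LSB) = fc - [fm_high, fm_low] = 18000 - [8, 1] = [17992, 17999] kHz
Total occupied spectrum: 17992 kHz to 18008 kHz (plus carrier at 18000 kHz)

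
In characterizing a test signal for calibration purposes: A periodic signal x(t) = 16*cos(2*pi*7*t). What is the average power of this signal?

Average power of A*cos(wt) is A^2/2.
P = 16^2 / 2 = 256/2 = 128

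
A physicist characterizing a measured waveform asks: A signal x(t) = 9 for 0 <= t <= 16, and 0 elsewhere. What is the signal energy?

Energy = integral of |x(t)|^2 dt over the signal duration
= 9^2 * 16 = 81 * 16 = 1296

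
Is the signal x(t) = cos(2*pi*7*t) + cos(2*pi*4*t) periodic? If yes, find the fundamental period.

f1 = 7 Hz, f2 = 4 Hz
Period T1 = 1/7, T2 = 1/4
Ratio T1/T2 = 4/7, which is rational.
The signal is periodic with fundamental period T = 1/GCD(7,4) = 1 s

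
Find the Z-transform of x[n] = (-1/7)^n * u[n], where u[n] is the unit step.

The Z-transform of a^n * u[n] is z/(z-a) for |z| > |a|.
Here a = -1/7, so X(z) = z/(z - (-1/7)) = 7z/(7z + 1)
ROC: |z| > 1/7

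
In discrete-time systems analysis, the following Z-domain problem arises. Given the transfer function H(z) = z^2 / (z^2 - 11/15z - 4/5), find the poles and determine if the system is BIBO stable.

Poles are roots of the denominator: z^2 - 11/15z - 4/5 = 0.
Quadratic formula: z = [-(-11/15) +/- sqrt((-11/15)^2 - 4*(-4/5))] / 2
Discriminant = 121/225 + 16/5 = 841/225; sqrt = 29/15.
z = (11/15 +/- 29/15) / 2 => z = 4/3 or z = -3/5.
|p1| = 4/3, |p2| = 3/5.
For BIBO stability, all poles must lie inside the unit circle (|p| < 1).
System is UNSTABLE since at least one |p| >= 1.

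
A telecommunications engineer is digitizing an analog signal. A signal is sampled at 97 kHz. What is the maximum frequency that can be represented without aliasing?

The maximum frequency that can be represented without aliasing
is the Nyquist frequency: f_max = f_s / 2 = 97 kHz / 2 = 97/2 kHz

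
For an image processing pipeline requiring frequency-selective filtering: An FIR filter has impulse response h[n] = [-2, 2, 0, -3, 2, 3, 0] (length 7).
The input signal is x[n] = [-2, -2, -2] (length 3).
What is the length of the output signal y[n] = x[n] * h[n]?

For linear convolution, the output length is:
len(y) = len(x) + len(h) - 1 = 3 + 7 - 1 = 9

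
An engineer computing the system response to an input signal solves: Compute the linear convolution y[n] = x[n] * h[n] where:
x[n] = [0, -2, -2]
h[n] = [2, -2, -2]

y[n] = sum_k x[k]*h[n-k]. Output length = len(x) + len(h) - 1 = 3 + 3 - 1 = 5.
y[0] = 0*2 = 0
y[1] = -2*2 + 0*-2 = -4
y[2] = -2*2 + -2*-2 + 0*-2 = 0
y[3] = -2*-2 + -2*-2 = 8
y[4] = -2*-2 = 4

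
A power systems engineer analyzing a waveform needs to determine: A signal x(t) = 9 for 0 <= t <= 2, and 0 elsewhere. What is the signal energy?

Energy = integral of |x(t)|^2 dt over the signal duration
= 9^2 * 2 = 81 * 2 = 162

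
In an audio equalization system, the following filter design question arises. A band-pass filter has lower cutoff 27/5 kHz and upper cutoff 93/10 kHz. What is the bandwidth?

Bandwidth = f_high - f_low
= 93/10 kHz - 27/5 kHz = 39/10 kHz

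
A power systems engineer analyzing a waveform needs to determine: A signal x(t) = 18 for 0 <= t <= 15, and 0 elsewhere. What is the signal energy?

Energy = integral of |x(t)|^2 dt over the signal duration
= 18^2 * 15 = 324 * 15 = 4860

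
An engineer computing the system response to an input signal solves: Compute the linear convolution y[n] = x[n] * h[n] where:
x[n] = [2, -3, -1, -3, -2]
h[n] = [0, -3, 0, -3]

y[n] = sum_k x[k]*h[n-k]. Output length = len(x) + len(h) - 1 = 5 + 4 - 1 = 8.
y[0] = 2*0 = 0
y[1] = -3*0 + 2*-3 = -6
y[2] = -1*0 + -3*-3 + 2*0 = 9
y[3] = -3*0 + -1*-3 + -3*0 + 2*-3 = -3
y[4] = -2*0 + -3*-3 + -1*0 + -3*-3 = 18
y[5] = -2*-3 + -3*0 + -1*-3 = 9
y[6] = -2*0 + -3*-3 = 9
y[7] = -2*-3 = 6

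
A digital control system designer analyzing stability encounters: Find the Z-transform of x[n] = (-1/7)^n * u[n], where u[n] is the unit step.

The Z-transform of a^n * u[n] is z/(z-a) for |z| > |a|.
Here a = -1/7, so X(z) = z/(z - (-1/7)) = 7z/(7z + 1)
ROC: |z| > 1/7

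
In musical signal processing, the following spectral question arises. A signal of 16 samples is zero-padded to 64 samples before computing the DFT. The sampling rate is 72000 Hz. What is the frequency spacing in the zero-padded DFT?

Original DFT: N = 16, resolution = f_s/N = 72000/16 = 4500 Hz
Zero-padded DFT: N = 64, resolution = f_s/N = 72000/64 = 1125 Hz
Zero-padding interpolates the spectrum (finer frequency grid)
but does NOT improve the true spectral resolution (ability to resolve close frequencies).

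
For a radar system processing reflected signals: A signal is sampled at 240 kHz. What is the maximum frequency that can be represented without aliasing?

The maximum frequency that can be represented without aliasing
is the Nyquist frequency: f_max = f_s / 2 = 240 kHz / 2 = 120 kHz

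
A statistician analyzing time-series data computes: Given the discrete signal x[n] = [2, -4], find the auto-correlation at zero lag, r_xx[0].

The auto-correlation at zero lag r_xx[0] equals the signal energy.
r_xx[0] = sum of x[n]^2 = 2^2 + (-4)^2
= 4 + 16 = 20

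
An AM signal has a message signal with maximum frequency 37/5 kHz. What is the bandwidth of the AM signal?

In AM (double-sideband), the bandwidth is twice the message frequency.
BW = 2 * f_m = 2 * 37/5 kHz = 74/5 kHz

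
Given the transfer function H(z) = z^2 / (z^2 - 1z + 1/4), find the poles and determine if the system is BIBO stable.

Poles are roots of the denominator: z^2 - 1z + 1/4 = 0.
Quadratic formula: z = [-(-1) +/- sqrt((-1)^2 - 4*(1/4))] / 2
Discriminant = 1 - 1 = 0; sqrt = 0.
z = (1 +/- 0) / 2 = 1/2 (repeated root).
|p1| = 1/2, |p2| = 1/2.
For BIBO stability, all poles must lie inside the unit circle (|p| < 1).
System is STABLE since both |p| < 1.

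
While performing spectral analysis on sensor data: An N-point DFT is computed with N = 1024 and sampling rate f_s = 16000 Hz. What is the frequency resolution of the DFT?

DFT frequency resolution = f_s / N
= 16000 / 1024 = 125/8 Hz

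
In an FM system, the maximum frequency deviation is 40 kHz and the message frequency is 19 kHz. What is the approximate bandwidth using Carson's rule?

Carson's rule: BW = 2*(delta_f + f_m)
= 2*(40 + 19) kHz = 118 kHz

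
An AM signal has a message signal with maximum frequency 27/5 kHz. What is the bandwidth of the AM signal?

In AM (double-sideband), the bandwidth is twice the message frequency.
BW = 2 * f_m = 2 * 27/5 kHz = 54/5 kHz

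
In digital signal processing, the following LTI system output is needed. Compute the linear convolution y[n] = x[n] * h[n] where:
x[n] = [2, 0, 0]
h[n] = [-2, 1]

y[n] = sum_k x[k]*h[n-k]. Output length = len(x) + len(h) - 1 = 3 + 2 - 1 = 4.
y[0] = 2*-2 = -4
y[1] = 0*-2 + 2*1 = 2
y[2] = 0*-2 + 0*1 = 0
y[3] = 0*1 = 0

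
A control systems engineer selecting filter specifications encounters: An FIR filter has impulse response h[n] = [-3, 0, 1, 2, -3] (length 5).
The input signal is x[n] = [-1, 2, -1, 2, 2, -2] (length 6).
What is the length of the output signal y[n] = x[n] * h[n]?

For linear convolution, the output length is:
len(y) = len(x) + len(h) - 1 = 6 + 5 - 1 = 10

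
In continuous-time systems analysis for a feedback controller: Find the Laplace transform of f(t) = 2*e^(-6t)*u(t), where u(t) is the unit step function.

Standard Laplace transform pair:
e^(-at)*u(t) <-> 1/(s+a)
With a = 6: L{2*e^(-6t)*u(t)} = 2/(s+6), ROC: Re(s) > -6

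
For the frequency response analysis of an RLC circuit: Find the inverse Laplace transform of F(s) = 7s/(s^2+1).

Standard pair: s/(s^2+w^2) <-> cos(wt)*u(t)
With k=7, w=1: f(t) = 7*cos(t)*u(t)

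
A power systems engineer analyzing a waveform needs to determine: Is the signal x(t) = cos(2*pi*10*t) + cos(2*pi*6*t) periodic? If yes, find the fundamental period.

f1 = 10 Hz, f2 = 6 Hz
Period T1 = 1/10, T2 = 1/6
Ratio T1/T2 = 6/10, which is rational.
The signal is periodic with fundamental period T = 1/GCD(10,6) = 1/2 s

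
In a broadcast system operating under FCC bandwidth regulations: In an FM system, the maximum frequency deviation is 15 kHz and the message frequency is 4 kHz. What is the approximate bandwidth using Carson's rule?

Carson's rule: BW = 2*(delta_f + f_m)
= 2*(15 + 4) kHz = 38 kHz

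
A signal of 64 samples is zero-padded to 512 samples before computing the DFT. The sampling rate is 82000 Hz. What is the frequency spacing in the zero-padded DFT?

Original DFT: N = 64, resolution = f_s/N = 82000/64 = 5125/4 Hz
Zero-padded DFT: N = 512, resolution = f_s/N = 82000/512 = 5125/32 Hz
Zero-padding interpolates the spectrum (finer frequency grid)
but does NOT improve the true spectral resolution (ability to resolve close frequencies).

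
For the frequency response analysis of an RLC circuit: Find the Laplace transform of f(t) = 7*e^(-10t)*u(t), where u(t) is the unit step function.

Standard Laplace transform pair:
e^(-at)*u(t) <-> 1/(s+a)
With a = 10: L{7*e^(-10t)*u(t)} = 7/(s+10), ROC: Re(s) > -10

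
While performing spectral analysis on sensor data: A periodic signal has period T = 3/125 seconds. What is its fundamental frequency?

The fundamental frequency is the reciprocal of the period.
f = 1/T = 1/(3/125) = 125/3 Hz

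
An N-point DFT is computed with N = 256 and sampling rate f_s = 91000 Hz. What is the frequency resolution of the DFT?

DFT frequency resolution = f_s / N
= 91000 / 256 = 11375/32 Hz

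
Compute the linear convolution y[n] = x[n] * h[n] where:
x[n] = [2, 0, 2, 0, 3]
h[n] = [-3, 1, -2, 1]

y[n] = sum_k x[k]*h[n-k]. Output length = len(x) + len(h) - 1 = 5 + 4 - 1 = 8.
y[0] = 2*-3 = -6
y[1] = 0*-3 + 2*1 = 2
y[2] = 2*-3 + 0*1 + 2*-2 = -10
y[3] = 0*-3 + 2*1 + 0*-2 + 2*1 = 4
y[4] = 3*-3 + 0*1 + 2*-2 + 0*1 = -13
y[5] = 3*1 + 0*-2 + 2*1 = 5
y[6] = 3*-2 + 0*1 = -6
y[7] = 3*1 = 3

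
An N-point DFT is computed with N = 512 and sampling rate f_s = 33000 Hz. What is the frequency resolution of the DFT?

DFT frequency resolution = f_s / N
= 33000 / 512 = 4125/64 Hz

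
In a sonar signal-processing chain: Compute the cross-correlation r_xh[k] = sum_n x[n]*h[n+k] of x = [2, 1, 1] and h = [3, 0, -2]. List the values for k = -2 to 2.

Both sequences indexed from 0 and zero outside their support.
Lags with overlap: k = -2 to 2.
  r_xh[-2] = x[2]*h[0] = 3
  r_xh[-1] = x[1]*h[0] + x[2]*h[1] = 3
  r_xh[0] = x[0]*h[0] + x[1]*h[1] + x[2]*h[2] = 4
  r_xh[1] = x[0]*h[1] + x[1]*h[2] = -2
  r_xh[2] = x[0]*h[2] = -4
r_xh = [3, 3, 4, -2, -4] (for k = -2, ..., 2)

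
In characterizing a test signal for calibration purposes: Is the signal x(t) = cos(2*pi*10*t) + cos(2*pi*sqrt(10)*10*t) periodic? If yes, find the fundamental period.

f1 = 10 Hz, f2 = 10*sqrt(10) Hz
Ratio f2/f1 = sqrt(10), which is irrational.
Since the frequency ratio is irrational, no common period exists.
The signal is not periodic.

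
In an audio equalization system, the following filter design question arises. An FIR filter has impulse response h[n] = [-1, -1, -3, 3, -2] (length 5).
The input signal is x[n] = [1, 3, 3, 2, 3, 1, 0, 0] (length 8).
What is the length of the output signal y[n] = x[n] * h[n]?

For linear convolution, the output length is:
len(y) = len(x) + len(h) - 1 = 8 + 5 - 1 = 12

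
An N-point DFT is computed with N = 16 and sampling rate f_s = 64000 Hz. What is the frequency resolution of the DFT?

DFT frequency resolution = f_s / N
= 64000 / 16 = 4000 Hz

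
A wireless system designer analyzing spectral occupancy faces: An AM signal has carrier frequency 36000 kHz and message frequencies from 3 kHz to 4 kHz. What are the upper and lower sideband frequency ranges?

Upper sideband (USB) = fc + [fm_low, fm_high] = 36000 + [3, 4] = [36003, 36004] kHz
Lower sideband (LSB) = fc - [fm_high, fm_low] = 36000 - [4, 3] = [35996, 35997] kHz
Total occupied spectrum: 35996 kHz to 36004 kHz (plus carrier at 36000 kHz)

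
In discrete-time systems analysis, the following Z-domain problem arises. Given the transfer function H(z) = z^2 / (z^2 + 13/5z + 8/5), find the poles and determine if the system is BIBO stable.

Poles are roots of the denominator: z^2 + 13/5z + 8/5 = 0.
Quadratic formula: z = [-(13/5) +/- sqrt((13/5)^2 - 4*(8/5))] / 2
Discriminant = 169/25 - 32/5 = 9/25; sqrt = 3/5.
z = (-13/5 +/- 3/5) / 2 => z = -1 or z = -8/5.
|p1| = 8/5, |p2| = 1.
For BIBO stability, all poles must lie inside the unit circle (|p| < 1).
System is UNSTABLE since at least one |p| >= 1.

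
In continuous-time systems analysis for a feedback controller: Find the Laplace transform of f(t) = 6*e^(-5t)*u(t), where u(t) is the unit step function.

Standard Laplace transform pair:
e^(-at)*u(t) <-> 1/(s+a)
With a = 5: L{6*e^(-5t)*u(t)} = 6/(s+5), ROC: Re(s) > -5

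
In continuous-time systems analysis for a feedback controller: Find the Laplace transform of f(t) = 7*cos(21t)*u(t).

Standard pair: cos(wt)*u(t) <-> s/(s^2+w^2)
With w = 21: L{7*cos(21t)*u(t)} = 7s/(s^2+441)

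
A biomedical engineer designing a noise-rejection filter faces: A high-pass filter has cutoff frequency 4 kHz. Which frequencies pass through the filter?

A high-pass filter passes all frequencies above the cutoff frequency 4 kHz and attenuates lower frequencies.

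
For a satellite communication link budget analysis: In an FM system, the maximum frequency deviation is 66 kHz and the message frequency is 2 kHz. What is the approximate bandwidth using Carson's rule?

Carson's rule: BW = 2*(delta_f + f_m)
= 2*(66 + 2) kHz = 136 kHz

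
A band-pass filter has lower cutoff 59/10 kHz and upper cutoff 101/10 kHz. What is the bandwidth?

Bandwidth = f_high - f_low
= 101/10 kHz - 59/10 kHz = 21/5 kHz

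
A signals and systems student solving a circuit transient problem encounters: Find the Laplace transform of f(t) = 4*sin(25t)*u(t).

Standard pair: sin(wt)*u(t) <-> w/(s^2+w^2)
With w = 25: L{4*sin(25t)*u(t)} = 100/(s^2+625)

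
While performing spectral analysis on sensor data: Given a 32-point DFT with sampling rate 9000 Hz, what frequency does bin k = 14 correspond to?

The frequency of DFT bin k is: f_k = k * f_s / N
f_14 = 14 * 9000 / 32 = 7875/2 Hz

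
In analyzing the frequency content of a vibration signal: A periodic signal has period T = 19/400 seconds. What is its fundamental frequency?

The fundamental frequency is the reciprocal of the period.
f = 1/T = 1/(19/400) = 400/19 Hz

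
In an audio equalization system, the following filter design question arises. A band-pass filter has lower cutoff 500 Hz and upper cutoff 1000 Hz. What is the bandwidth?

Bandwidth = f_high - f_low
= 1000 Hz - 500 Hz = 500 Hz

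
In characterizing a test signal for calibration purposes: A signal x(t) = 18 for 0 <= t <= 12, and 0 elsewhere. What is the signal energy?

Energy = integral of |x(t)|^2 dt over the signal duration
= 18^2 * 12 = 324 * 12 = 3888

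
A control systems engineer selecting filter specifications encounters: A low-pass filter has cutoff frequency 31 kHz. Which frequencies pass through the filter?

A low-pass filter passes all frequencies below the cutoff frequency 31 kHz and attenuates higher frequencies.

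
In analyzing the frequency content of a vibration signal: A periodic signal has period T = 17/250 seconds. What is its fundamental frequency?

The fundamental frequency is the reciprocal of the period.
f = 1/T = 1/(17/250) = 250/17 Hz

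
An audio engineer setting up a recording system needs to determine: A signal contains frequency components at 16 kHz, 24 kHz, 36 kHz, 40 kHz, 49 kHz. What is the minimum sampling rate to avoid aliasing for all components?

The highest frequency component is f_max = 49 kHz.
Nyquist rate = 2 * f_max = 2 * 49 kHz = 98 kHz.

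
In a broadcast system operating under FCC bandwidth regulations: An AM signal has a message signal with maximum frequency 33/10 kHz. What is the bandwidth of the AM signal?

In AM (double-sideband), the bandwidth is twice the message frequency.
BW = 2 * f_m = 2 * 33/10 kHz = 33/5 kHz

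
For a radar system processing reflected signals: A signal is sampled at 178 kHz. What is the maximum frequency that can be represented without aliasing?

The maximum frequency that can be represented without aliasing
is the Nyquist frequency: f_max = f_s / 2 = 178 kHz / 2 = 89 kHz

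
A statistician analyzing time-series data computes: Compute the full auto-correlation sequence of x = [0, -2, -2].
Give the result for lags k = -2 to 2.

r_xx[k] = sum_m x[m]*x[m+k], indexed from 0, for k = -2 to 2:
  r_xx[-2] = x[2]*x[0] = 0
  r_xx[-1] = x[1]*x[0] + x[2]*x[1] = 4
  r_xx[0] = x[0]*x[0] + x[1]*x[1] + x[2]*x[2] = 8
  r_xx[1] = x[0]*x[1] + x[1]*x[2] = 4
  r_xx[2] = x[0]*x[2] = 0
r_xx = [0, 4, 8, 4, 0]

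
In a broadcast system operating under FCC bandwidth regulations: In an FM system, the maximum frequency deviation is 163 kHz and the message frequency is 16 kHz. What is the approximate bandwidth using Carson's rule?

Carson's rule: BW = 2*(delta_f + f_m)
= 2*(163 + 16) kHz = 358 kHz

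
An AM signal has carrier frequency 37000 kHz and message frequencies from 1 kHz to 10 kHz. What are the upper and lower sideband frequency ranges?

Upper sideband (USB) = fc + [fm_low, fm_high] = 37000 + [1, 10] = [37001, 37010] kHz
Lower sideband (LSB) = fc - [fm_high, fm_low] = 37000 - [10, 1] = [36990, 36999] kHz
Total occupied spectrum: 36990 kHz to 37010 kHz (plus carrier at 37000 kHz)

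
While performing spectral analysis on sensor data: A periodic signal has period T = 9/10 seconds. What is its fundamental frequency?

The fundamental frequency is the reciprocal of the period.
f = 1/T = 1/(9/10) = 10/9 Hz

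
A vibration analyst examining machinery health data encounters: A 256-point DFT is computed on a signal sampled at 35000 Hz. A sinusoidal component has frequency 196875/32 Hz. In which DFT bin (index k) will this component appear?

DFT frequency resolution = f_s/N = 35000/256 = 4375/32 Hz
Bin index k = f_signal / resolution = 196875/32 / 4375/32 = 45
The signal frequency 196875/32 Hz falls in DFT bin k = 45.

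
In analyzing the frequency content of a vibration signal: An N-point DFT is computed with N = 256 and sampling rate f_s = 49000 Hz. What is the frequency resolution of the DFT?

DFT frequency resolution = f_s / N
= 49000 / 256 = 6125/32 Hz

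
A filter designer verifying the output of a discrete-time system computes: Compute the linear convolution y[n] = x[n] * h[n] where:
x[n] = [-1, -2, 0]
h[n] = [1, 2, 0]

y[n] = sum_k x[k]*h[n-k]. Output length = len(x) + len(h) - 1 = 3 + 3 - 1 = 5.
y[0] = -1*1 = -1
y[1] = -2*1 + -1*2 = -4
y[2] = 0*1 + -2*2 + -1*0 = -4
y[3] = 0*2 + -2*0 = 0
y[4] = 0*0 = 0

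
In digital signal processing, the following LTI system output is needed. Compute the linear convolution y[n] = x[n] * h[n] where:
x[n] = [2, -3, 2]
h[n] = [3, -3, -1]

y[n] = sum_k x[k]*h[n-k]. Output length = len(x) + len(h) - 1 = 3 + 3 - 1 = 5.
y[0] = 2*3 = 6
y[1] = -3*3 + 2*-3 = -15
y[2] = 2*3 + -3*-3 + 2*-1 = 13
y[3] = 2*-3 + -3*-1 = -3
y[4] = 2*-1 = -2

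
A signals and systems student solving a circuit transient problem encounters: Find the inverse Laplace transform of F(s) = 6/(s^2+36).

Standard pair: w/(s^2+w^2) <-> sin(wt)*u(t)
Recognize w^2 = 36, so w = 6; numerator 6 = 1*6.
f(t) = sin(6t)*u(t)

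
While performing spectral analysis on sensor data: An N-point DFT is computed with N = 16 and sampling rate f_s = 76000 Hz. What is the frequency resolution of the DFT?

DFT frequency resolution = f_s / N
= 76000 / 16 = 4750 Hz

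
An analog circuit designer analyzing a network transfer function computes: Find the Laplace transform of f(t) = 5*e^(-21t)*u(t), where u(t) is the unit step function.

Standard Laplace transform pair:
e^(-at)*u(t) <-> 1/(s+a)
With a = 21: L{5*e^(-21t)*u(t)} = 5/(s+21), ROC: Re(s) > -21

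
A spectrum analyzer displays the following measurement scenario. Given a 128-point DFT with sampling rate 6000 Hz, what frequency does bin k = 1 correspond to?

The frequency of DFT bin k is: f_k = k * f_s / N
f_1 = 1 * 6000 / 128 = 375/8 Hz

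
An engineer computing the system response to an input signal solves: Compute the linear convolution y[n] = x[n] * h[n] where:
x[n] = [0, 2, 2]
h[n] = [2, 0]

y[n] = sum_k x[k]*h[n-k]. Output length = len(x) + len(h) - 1 = 3 + 2 - 1 = 4.
y[0] = 0*2 = 0
y[1] = 2*2 + 0*0 = 4
y[2] = 2*2 + 2*0 = 4
y[3] = 2*0 = 0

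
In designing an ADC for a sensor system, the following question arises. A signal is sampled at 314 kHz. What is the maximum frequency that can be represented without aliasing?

The maximum frequency that can be represented without aliasing
is the Nyquist frequency: f_max = f_s / 2 = 314 kHz / 2 = 157 kHz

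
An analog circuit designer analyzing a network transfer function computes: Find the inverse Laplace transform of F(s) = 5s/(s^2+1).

Standard pair: s/(s^2+w^2) <-> cos(wt)*u(t)
With k=5, w=1: f(t) = 5*cos(t)*u(t)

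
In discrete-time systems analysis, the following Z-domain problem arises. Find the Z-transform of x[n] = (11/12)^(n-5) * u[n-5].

Time-shifting property: if X(z) = Z{x[n]}, then Z{x[n-d]} = z^(-d) * X(z)
X(z) = z/(z - 11/12) for x[n] = (11/12)^n * u[n]
Z{x[n-5]} = z^(-5) * z/(z - 11/12) = z^(-4)/(z - 11/12)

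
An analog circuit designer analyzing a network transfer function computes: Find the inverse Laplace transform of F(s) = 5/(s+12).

Standard pair: k/(s+a) <-> k*e^(-at)*u(t)
With k=5, a=12: f(t) = 5*e^(-12t)*u(t)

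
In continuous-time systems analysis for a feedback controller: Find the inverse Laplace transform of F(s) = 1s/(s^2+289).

Standard pair: s/(s^2+w^2) <-> cos(wt)*u(t)
With k=1, w=17: f(t) = cos(17t)*u(t)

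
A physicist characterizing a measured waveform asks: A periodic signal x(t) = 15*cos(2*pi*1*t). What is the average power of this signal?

Average power of A*cos(wt) is A^2/2.
P = 15^2 / 2 = 225/2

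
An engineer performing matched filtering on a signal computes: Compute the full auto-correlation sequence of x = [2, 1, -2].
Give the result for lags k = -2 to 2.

r_xx[k] = sum_m x[m]*x[m+k], indexed from 0, for k = -2 to 2:
  r_xx[-2] = x[2]*x[0] = -4
  r_xx[-1] = x[1]*x[0] + x[2]*x[1] = 0
  r_xx[0] = x[0]*x[0] + x[1]*x[1] + x[2]*x[2] = 9
  r_xx[1] = x[0]*x[1] + x[1]*x[2] = 0
  r_xx[2] = x[0]*x[2] = -4
r_xx = [-4, 0, 9, 0, -4]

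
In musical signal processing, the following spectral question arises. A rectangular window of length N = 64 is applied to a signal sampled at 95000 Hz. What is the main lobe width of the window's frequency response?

For a rectangular window of length N,
the main lobe width in frequency is 2*f_s/N.
= 2*95000/64 = 11875/4 Hz
This determines the minimum frequency separation for resolving two sinusoids.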